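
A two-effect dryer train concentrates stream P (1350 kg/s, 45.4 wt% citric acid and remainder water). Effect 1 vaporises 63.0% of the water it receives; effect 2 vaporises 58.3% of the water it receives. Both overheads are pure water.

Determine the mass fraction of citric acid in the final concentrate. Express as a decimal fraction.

0.8435

water in feed = 1350×0.546 = 737.1 kg/s.
After stage 1: water left = (1−0.630)×737.1 = 272.73; stream total = 885.63 kg/s.
After stage 2: water left = (1−0.583)×272.73 = 113.73; final concentrate = 726.63 kg/s.
citric acid fraction = 612.9/726.63 = 0.8435.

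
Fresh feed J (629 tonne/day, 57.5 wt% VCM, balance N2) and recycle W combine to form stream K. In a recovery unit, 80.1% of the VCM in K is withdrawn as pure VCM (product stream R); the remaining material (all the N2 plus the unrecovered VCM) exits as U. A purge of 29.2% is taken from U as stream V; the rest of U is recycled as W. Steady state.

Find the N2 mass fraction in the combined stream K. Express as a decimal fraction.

N2 enters only via J and leaves only via the purge: 629×0.425 = 0.292×(N2 in U), and the recovery unit passes all N2, so N2 in K = N2 in U = 915.5 tonne/day.
VCM in K: m_A = 629×0.575 + (1−0.292)·(1−0.801)·m_A, so m_A = 361.67/0.8591 = 420.99 tonne/day.
K = 420.99 + 915.5 = 1336.5 tonne/day.
N2 fraction in K = 915.5/1336.5 = 0.6850.

0.6850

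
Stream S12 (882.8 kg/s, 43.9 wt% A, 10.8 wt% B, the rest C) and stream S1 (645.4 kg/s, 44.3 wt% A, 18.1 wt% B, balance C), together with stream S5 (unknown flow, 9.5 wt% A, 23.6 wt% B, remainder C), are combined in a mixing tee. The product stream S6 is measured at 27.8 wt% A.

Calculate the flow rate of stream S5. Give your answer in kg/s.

1359 kg/s

Let S5 be the unknown flow. Total out = 1528.2 + S5.
A balance: 673.46 + 0.095·S5 = 0.278·(1528.2 + S5)
(0.095 − 0.278)·S5 = 0.278×1528.2 − 673.46 = -248.62
S5 = -248.62 / -0.183 = 1358.6 kg/s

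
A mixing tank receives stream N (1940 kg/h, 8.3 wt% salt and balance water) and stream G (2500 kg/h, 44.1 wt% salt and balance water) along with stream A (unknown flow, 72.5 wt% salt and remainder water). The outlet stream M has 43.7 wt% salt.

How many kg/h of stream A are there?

2350 kg/h

Let A be the unknown flow. Total out = 4440 + A.
salt balance: 1263.5 + 0.725·A = 0.437·(4440 + A)
(0.725 − 0.437)·A = 0.437×4440 − 1263.5 = 676.76
A = 676.76 / 0.288 = 2349.9 kg/h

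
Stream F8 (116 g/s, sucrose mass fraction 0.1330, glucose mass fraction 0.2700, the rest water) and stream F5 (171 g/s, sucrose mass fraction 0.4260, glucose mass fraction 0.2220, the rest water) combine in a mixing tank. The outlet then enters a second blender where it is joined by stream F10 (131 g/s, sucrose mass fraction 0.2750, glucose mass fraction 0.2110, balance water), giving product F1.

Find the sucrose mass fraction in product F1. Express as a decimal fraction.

Overall, product flow = 418 g/s.
sucrose in = 116×0.133 + 171×0.426 + 131×0.275 = 124.3 g/s.
sucrose fraction in F1 = 0.2974.

0.2974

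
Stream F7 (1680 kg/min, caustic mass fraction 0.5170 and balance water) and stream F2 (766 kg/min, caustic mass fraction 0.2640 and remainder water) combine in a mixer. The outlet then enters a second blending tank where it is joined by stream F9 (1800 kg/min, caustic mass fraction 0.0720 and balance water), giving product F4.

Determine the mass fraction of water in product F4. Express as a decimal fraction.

0.7173

Overall, product flow = 4246 kg/min.
water in = 1680×0.483 + 766×0.736 + 1800×0.928 = 3045.6 kg/min.
water fraction in F4 = 0.7173.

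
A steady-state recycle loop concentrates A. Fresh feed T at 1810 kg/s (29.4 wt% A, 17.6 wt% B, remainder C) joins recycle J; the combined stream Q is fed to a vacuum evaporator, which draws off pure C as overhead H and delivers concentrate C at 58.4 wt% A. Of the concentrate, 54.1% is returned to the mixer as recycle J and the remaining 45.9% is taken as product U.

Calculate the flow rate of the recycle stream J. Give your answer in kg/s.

Overall A balance (none leaves overhead): A in fresh feed = A in product, i.e. 1810×0.294 = (1−0.541)·C·0.584.
C = 532.14/(0.584×0.459) = 1985.2 kg/s.
Recycle J = 0.541×1985.2 = 1074 kg/s.

1074 kg/s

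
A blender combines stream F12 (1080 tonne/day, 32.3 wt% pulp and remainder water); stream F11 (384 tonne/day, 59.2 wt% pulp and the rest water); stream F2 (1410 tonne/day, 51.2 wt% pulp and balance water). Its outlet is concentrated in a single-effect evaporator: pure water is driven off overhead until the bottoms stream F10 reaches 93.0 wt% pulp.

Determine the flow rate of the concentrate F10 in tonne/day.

pulp entering = 1080×0.323 + 384×0.592 + 1410×0.512 = 1298.1 tonne/day.
All pulp reports to F10, so F10 = 1298.1/0.930 = 1395.8 tonne/day.

1396 tonne/day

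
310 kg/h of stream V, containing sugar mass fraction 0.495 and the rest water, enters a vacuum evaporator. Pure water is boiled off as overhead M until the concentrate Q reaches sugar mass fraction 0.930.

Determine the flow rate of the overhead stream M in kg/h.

sugar is conserved: 310×0.495 = 153.45 kg/h all reports to the concentrate.
Concentrate = 153.45/(target fraction) = 165 kg/h.
Overhead = 310 − 165 = 145 kg/h.

145 kg/h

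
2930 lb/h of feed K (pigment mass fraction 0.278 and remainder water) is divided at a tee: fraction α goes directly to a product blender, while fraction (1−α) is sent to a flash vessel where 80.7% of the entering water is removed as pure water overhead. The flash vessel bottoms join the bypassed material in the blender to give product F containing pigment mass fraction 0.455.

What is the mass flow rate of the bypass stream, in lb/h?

All 2930×0.278 = 814.54 lb/h of pigment reaches F, so F = 814.54/0.455 = 1790.2 lb/h and vapour = 1139.8 lb/h.
The evaporator receives (1−α)·2930 of feed at 0.722 water and removes 0.807 of that water:
0.807×0.722×(1−α)×2930 = 1139.8
(1−α) = 1139.8/1707.2 = 0.6677;  α = 0.3323.
Bypass flow = 0.3323×2930 = 973.78 lb/h.

973.8 lb/h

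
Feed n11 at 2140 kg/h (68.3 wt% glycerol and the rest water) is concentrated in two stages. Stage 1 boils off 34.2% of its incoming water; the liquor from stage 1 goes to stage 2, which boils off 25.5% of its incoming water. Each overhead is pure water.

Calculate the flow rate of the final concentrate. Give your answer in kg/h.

1794 kg/h

water in feed = 2140×0.317 = 678.38 kg/h.
After stage 1: water left = (1−0.342)×678.38 = 446.37; stream total = 1908 kg/h.
After stage 2: water left = (1−0.255)×446.37 = 332.55; final concentrate = 1794.2 kg/h.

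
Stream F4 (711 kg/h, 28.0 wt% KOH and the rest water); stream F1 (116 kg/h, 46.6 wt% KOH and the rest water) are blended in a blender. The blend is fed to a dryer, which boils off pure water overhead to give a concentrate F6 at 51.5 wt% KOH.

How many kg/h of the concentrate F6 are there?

491.5 kg/h

KOH entering = 711×0.280 + 116×0.466 = 253.14 kg/h.
All KOH reports to F6, so F6 = 253.14/0.515 = 491.53 kg/h.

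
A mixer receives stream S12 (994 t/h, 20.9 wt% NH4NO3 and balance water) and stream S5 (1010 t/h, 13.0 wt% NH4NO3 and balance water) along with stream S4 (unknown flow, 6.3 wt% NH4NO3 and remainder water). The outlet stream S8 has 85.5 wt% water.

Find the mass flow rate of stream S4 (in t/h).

591 t/h

Let S4 be the unknown flow. Total out = 2004 + S4.
water balance: 1665 + 0.937·S4 = 0.855·(2004 + S4)
(0.937 − 0.855)·S4 = 0.855×2004 − 1665 = 48.466
S4 = 48.466 / 0.082 = 591.05 t/h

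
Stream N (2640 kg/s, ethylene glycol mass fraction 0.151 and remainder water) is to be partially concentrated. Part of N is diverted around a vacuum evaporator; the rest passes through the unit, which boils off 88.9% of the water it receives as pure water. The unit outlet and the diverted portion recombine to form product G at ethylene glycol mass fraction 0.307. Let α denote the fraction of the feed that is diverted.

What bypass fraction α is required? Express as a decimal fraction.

All 2640×0.151 = 398.64 kg/s of ethylene glycol reaches G, so G = 398.64/0.307 = 1298.5 kg/s and vapour = 1341.5 kg/s.
The evaporator receives (1−α)·2640 of feed at 0.849 water and removes 0.889 of that water:
0.889×0.849×(1−α)×2640 = 1341.5
(1−α) = 1341.5/1992.6 = 0.6733;  α = 0.3267.

0.327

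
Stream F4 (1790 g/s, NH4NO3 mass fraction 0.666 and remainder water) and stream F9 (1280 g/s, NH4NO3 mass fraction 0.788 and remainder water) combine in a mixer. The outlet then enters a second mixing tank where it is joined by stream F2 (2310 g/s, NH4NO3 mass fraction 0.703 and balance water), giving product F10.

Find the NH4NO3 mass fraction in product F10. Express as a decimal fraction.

0.711

Overall, product flow = 5380 g/s.
NH4NO3 in = 1790×0.666 + 1280×0.788 + 2310×0.703 = 3824.7 g/s.
NH4NO3 fraction in F10 = 0.711.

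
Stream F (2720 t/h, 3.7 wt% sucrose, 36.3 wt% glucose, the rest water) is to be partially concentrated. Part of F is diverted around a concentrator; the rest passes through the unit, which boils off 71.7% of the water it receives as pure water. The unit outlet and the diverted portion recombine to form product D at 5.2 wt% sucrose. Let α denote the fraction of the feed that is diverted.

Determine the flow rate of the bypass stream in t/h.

896.2 t/h

All 2720×0.037 = 100.64 t/h of sucrose reaches D, so D = 100.64/0.052 = 1935.4 t/h and vapour = 784.62 t/h.
The evaporator receives (1−α)·2720 of feed at 0.600 water and removes 0.717 of that water:
0.717×0.600×(1−α)×2720 = 784.62
(1−α) = 784.62/1170.1 = 0.6705;  α = 0.3295.
Bypass flow = 0.3295×2720 = 896.16 t/h.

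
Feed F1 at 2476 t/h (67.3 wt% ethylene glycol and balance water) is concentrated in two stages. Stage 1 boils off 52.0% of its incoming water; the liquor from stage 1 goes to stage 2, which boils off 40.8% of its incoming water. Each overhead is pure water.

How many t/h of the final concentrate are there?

water in feed = 2476×0.327 = 809.65 t/h.
After stage 1: water left = (1−0.520)×809.65 = 388.63; stream total = 2055 t/h.
After stage 2: water left = (1−0.408)×388.63 = 230.07; final concentrate = 1896.4 t/h.

1896 t/h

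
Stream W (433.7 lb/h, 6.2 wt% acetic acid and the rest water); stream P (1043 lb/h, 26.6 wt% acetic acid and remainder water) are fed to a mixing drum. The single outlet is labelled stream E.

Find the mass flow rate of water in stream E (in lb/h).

1172 lb/h

water out = water in = 433.7×0.938 + 1043×0.734 = 1172.4 lb/h.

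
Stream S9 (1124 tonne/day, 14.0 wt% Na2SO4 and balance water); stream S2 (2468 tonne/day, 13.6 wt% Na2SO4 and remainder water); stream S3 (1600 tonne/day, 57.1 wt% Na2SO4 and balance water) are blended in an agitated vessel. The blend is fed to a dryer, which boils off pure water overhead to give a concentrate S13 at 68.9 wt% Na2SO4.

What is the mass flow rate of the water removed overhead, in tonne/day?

3150 tonne/day

Na2SO4 entering = 1124×0.140 + 2468×0.136 + 1600×0.571 = 1406.6 tonne/day.
All Na2SO4 reports to S13, so S13 = 1406.6/0.689 = 2041.5 tonne/day.
Total feed = 5192 tonne/day; overhead = 5192 − 2041.5 = 3150.5 tonne/day.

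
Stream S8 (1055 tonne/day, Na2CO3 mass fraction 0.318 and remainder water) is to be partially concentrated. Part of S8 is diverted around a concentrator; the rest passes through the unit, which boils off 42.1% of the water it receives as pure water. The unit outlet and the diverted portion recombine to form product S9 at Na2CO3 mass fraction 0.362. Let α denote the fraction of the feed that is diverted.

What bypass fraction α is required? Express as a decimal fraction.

0.577

All 1055×0.318 = 335.49 tonne/day of Na2CO3 reaches S9, so S9 = 335.49/0.362 = 926.77 tonne/day and vapour = 128.23 tonne/day.
The evaporator receives (1−α)·1055 of feed at 0.682 water and removes 0.421 of that water:
0.421×0.682×(1−α)×1055 = 128.23
(1−α) = 128.23/302.91 = 0.4233;  α = 0.5767.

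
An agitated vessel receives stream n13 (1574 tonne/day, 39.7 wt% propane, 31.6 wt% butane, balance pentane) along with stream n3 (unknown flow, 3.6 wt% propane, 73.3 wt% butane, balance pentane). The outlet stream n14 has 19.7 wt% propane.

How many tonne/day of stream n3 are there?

Let n3 be the unknown flow. Total out = 1574 + n3.
propane balance: 624.88 + 0.036·n3 = 0.197·(1574 + n3)
(0.036 − 0.197)·n3 = 0.197×1574 − 624.88 = -314.8
n3 = -314.8 / -0.161 = 1955.3 tonne/day

1955 tonne/day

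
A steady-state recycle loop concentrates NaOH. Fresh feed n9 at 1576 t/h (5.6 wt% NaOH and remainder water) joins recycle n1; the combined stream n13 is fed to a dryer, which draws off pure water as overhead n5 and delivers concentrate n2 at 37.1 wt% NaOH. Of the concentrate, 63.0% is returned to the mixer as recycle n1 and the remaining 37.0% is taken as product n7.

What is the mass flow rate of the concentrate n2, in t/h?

642.9 t/h

Overall NaOH balance (none leaves overhead): NaOH in fresh feed = NaOH in product, i.e. 1576×0.056 = (1−0.630)·n2·0.371.
n2 = 88.256/(0.371×0.370) = 642.94 t/h.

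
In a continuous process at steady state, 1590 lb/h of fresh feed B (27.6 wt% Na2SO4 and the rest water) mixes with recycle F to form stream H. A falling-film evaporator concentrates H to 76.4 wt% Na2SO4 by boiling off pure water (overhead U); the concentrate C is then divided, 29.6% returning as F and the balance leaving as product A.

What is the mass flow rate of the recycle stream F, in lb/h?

241.5 lb/h

Overall Na2SO4 balance (none leaves overhead): Na2SO4 in fresh feed = Na2SO4 in product, i.e. 1590×0.276 = (1−0.296)·C·0.764.
C = 438.84/(0.764×0.704) = 815.91 lb/h.
Recycle F = 0.296×815.91 = 241.51 lb/h.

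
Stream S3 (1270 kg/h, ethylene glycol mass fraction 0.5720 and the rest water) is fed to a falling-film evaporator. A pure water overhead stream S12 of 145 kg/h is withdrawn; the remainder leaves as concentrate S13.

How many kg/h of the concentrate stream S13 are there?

Concentrate = 1270 − 145 = 1125 kg/h.

1125 kg/h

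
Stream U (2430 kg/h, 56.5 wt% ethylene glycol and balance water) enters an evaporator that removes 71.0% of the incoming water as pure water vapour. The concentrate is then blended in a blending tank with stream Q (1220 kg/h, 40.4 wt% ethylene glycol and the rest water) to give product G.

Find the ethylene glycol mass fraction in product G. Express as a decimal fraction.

Vapour removed = 0.710×0.435×2430 = 750.51 kg/h; concentrate = 1679.5 kg/h.
ethylene glycol reaching the mixer = 1372.9 (from concentrate) + 1220×0.404 = 1865.8 kg/h.
Product flow = 1679.5 + 1220 = 2899.5 kg/h; ethylene glycol fraction = 0.6435.

0.6435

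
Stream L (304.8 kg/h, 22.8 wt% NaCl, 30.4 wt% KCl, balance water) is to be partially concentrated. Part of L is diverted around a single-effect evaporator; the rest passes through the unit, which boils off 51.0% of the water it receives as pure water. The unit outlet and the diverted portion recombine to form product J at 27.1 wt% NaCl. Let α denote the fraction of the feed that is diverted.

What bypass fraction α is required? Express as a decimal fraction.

0.335

All 304.8×0.228 = 69.494 kg/h of NaCl reaches J, so J = 69.494/0.271 = 256.44 kg/h and vapour = 48.363 kg/h.
The evaporator receives (1−α)·304.8 of feed at 0.468 water and removes 0.510 of that water:
0.510×0.468×(1−α)×304.8 = 48.363
(1−α) = 48.363/72.75 = 0.6648;  α = 0.3352.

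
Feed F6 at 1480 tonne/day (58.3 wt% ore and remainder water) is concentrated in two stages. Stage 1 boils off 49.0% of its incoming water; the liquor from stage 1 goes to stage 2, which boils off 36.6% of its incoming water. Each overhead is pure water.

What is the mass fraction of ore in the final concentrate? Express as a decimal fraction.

0.812

water in feed = 1480×0.417 = 617.16 tonne/day.
After stage 1: water left = (1−0.490)×617.16 = 314.75; stream total = 1177.6 tonne/day.
After stage 2: water left = (1−0.366)×314.75 = 199.55; final concentrate = 1062.4 tonne/day.
ore fraction = 862.84/1062.4 = 0.812.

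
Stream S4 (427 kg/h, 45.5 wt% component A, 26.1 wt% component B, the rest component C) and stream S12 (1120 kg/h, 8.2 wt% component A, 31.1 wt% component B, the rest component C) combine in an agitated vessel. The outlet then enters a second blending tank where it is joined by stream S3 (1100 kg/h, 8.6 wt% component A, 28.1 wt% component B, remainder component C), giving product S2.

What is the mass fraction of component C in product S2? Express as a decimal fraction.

0.566

Overall, product flow = 2647 kg/h.
component C in = 427×0.284 + 1120×0.607 + 1100×0.633 = 1497.4 kg/h.
component C fraction in S2 = 0.566.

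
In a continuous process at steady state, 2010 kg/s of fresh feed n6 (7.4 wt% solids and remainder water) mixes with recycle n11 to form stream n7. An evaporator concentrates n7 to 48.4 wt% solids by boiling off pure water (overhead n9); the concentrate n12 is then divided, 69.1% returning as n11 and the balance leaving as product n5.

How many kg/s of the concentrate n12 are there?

Overall solids balance (none leaves overhead): solids in fresh feed = solids in product, i.e. 2010×0.074 = (1−0.691)·n12·0.484.
n12 = 148.74/(0.484×0.309) = 994.54 kg/s.

994.5 kg/s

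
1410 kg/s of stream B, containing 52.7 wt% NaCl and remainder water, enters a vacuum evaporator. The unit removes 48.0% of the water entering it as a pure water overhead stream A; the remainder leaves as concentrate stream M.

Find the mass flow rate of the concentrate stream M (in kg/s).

1090 kg/s

water entering = 1410×0.473 = 666.93 kg/s; overhead removed = 0.480×666.93 = 320.13 kg/s.
Concentrate = 1410 − 320.13 = 1089.9 kg/s.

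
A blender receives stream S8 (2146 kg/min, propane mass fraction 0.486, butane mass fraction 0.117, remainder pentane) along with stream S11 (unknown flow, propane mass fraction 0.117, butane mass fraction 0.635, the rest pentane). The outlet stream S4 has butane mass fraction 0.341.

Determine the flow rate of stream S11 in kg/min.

Let S11 be the unknown flow. Total out = 2146 + S11.
butane balance: 251.08 + 0.635·S11 = 0.341·(2146 + S11)
(0.635 − 0.341)·S11 = 0.341×2146 − 251.08 = 480.7
S11 = 480.7 / 0.294 = 1635 kg/min

1635 kg/min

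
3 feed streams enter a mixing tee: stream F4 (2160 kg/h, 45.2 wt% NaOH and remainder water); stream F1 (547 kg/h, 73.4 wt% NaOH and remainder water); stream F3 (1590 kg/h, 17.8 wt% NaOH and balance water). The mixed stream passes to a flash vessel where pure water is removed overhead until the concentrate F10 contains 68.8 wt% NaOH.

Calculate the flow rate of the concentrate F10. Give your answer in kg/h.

NaOH entering = 2160×0.452 + 547×0.734 + 1590×0.178 = 1660.8 kg/h.
All NaOH reports to F10, so F10 = 1660.8/0.688 = 2414 kg/h.

2414 kg/h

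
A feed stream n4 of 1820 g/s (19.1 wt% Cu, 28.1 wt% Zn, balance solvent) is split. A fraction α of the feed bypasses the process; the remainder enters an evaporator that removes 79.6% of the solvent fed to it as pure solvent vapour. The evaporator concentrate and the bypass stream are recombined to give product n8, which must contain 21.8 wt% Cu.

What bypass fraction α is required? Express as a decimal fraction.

All 1820×0.191 = 347.62 g/s of Cu reaches n8, so n8 = 347.62/0.218 = 1594.6 g/s and vapour = 225.41 g/s.
The evaporator receives (1−α)·1820 of feed at 0.528 solvent and removes 0.796 of that solvent:
0.796×0.528×(1−α)×1820 = 225.41
(1−α) = 225.41/764.92 = 0.2947;  α = 0.7053.

0.705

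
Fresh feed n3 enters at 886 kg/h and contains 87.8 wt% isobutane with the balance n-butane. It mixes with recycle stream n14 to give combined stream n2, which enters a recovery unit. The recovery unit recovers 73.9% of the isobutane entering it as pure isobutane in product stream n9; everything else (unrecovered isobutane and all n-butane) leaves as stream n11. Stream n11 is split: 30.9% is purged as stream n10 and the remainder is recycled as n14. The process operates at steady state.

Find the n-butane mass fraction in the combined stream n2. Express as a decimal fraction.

n-butane enters only via n3 and leaves only via the purge: 886×0.122 = 0.309×(n-butane in n11), and the recovery unit passes all n-butane, so n-butane in n2 = n-butane in n11 = 349.81 kg/h.
isobutane in n2: m_A = 886×0.878 + (1−0.309)·(1−0.739)·m_A, so m_A = 777.91/0.8196 = 949.07 kg/h.
n2 = 949.07 + 349.81 = 1298.9 kg/h.
n-butane fraction in n2 = 349.81/1298.9 = 0.2693.

0.2693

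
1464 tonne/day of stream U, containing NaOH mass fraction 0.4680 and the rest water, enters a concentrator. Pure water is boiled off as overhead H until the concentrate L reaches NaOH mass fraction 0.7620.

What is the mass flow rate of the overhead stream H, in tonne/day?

564.9 tonne/day

NaOH is conserved: 1464×0.468 = 685.15 tonne/day all reports to the concentrate.
Concentrate = 685.15/(target fraction) = 899.15 tonne/day.
Overhead = 1464 − 899.15 = 564.85 tonne/day.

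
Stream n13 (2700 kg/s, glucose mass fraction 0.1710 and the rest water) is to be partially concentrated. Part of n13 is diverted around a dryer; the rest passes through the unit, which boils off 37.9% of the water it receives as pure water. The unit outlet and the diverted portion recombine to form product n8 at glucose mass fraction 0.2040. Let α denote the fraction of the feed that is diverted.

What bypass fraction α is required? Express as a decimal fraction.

0.485

All 2700×0.171 = 461.7 kg/s of glucose reaches n8, so n8 = 461.7/0.204 = 2263.2 kg/s and vapour = 436.76 kg/s.
The evaporator receives (1−α)·2700 of feed at 0.829 water and removes 0.379 of that water:
0.379×0.829×(1−α)×2700 = 436.76
(1−α) = 436.76/848.32 = 0.5149;  α = 0.4851.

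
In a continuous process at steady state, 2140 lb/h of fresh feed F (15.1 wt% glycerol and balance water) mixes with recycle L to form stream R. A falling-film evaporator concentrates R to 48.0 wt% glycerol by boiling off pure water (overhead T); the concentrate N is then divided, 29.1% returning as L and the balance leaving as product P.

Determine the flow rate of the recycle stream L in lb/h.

Overall glycerol balance (none leaves overhead): glycerol in fresh feed = glycerol in product, i.e. 2140×0.151 = (1−0.291)·N·0.480.
N = 323.14/(0.480×0.709) = 949.52 lb/h.
Recycle L = 0.291×949.52 = 276.31 lb/h.

276.3 lb/h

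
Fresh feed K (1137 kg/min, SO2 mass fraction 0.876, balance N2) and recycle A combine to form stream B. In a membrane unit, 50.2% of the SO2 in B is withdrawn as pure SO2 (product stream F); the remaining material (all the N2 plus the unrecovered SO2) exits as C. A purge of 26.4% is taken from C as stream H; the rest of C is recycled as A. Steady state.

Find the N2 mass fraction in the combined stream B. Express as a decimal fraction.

N2 enters only via K and leaves only via the purge: 1137×0.124 = 0.264×(N2 in C), and the membrane unit passes all N2, so N2 in B = N2 in C = 534.05 kg/min.
SO2 in B: m_A = 1137×0.876 + (1−0.264)·(1−0.502)·m_A, so m_A = 996.01/0.6335 = 1572.3 kg/min.
B = 1572.3 + 534.05 = 2106.4 kg/min.
N2 fraction in B = 534.05/2106.4 = 0.254.

0.254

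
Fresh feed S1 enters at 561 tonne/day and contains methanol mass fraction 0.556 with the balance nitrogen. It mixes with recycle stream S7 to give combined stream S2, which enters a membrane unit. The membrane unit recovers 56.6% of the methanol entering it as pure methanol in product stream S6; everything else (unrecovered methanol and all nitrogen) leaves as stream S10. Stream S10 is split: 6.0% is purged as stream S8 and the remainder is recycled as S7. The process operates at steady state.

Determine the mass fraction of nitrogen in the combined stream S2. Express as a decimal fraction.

nitrogen enters only via S1 and leaves only via the purge: 561×0.444 = 0.060×(nitrogen in S10), and the membrane unit passes all nitrogen, so nitrogen in S2 = nitrogen in S10 = 4151.4 tonne/day.
methanol in S2: m_A = 561×0.556 + (1−0.060)·(1−0.566)·m_A, so m_A = 311.92/0.5920 = 526.85 tonne/day.
S2 = 526.85 + 4151.4 = 4678.2 tonne/day.
nitrogen fraction in S2 = 4151.4/4678.2 = 0.887.

0.887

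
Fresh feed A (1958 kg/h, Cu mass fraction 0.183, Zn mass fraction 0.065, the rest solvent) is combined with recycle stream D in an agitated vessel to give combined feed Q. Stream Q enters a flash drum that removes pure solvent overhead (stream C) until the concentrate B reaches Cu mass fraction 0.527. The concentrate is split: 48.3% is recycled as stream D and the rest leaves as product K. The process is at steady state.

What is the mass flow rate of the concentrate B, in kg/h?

1315 kg/h

Overall Cu balance (none leaves overhead): Cu in fresh feed = Cu in product, i.e. 1958×0.183 = (1−0.483)·B·0.527.
B = 358.31/(0.527×0.517) = 1315.1 kg/h.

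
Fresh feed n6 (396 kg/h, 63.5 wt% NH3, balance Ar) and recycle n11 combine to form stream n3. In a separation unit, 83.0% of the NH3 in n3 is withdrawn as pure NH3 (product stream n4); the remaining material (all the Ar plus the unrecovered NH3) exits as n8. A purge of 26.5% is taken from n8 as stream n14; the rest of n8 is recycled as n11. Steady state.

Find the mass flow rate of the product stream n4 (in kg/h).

238.5 kg/h

NH3 in n3: m_A = 396×0.635 + (1−0.265)·(1−0.830)·m_A, so m_A = 251.46/0.8750 = 287.37 kg/h.
Product n4 = 0.830×287.37 = 238.51 kg/h.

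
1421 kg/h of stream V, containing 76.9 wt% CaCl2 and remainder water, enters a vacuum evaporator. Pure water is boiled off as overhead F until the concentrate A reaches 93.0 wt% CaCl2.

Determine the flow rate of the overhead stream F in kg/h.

246 kg/h

CaCl2 is conserved: 1421×0.769 = 1092.7 kg/h all reports to the concentrate.
Concentrate = 1092.7/(target fraction) = 1175 kg/h.
Overhead = 1421 − 1175 = 246 kg/h.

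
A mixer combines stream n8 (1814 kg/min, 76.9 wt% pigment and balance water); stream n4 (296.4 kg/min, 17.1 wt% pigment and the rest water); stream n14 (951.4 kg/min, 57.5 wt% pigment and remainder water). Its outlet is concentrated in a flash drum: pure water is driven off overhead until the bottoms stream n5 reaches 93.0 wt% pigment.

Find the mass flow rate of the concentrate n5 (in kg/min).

2143 kg/min

pigment entering = 1814×0.769 + 296.4×0.171 + 951.4×0.575 = 1992.7 kg/min.
All pigment reports to n5, so n5 = 1992.7/0.930 = 2142.7 kg/min.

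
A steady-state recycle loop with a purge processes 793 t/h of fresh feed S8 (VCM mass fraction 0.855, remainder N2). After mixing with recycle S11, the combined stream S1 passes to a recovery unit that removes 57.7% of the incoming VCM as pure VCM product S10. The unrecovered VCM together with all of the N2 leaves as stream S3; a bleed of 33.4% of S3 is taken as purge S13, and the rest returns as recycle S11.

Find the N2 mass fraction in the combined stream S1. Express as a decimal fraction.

N2 enters only via S8 and leaves only via the purge: 793×0.145 = 0.334×(N2 in S3), and the recovery unit passes all N2, so N2 in S1 = N2 in S3 = 344.27 t/h.
VCM in S1: m_A = 793×0.855 + (1−0.334)·(1−0.577)·m_A, so m_A = 678.01/0.7183 = 943.94 t/h.
S1 = 943.94 + 344.27 = 1288.2 t/h.
N2 fraction in S1 = 344.27/1288.2 = 0.267.

0.267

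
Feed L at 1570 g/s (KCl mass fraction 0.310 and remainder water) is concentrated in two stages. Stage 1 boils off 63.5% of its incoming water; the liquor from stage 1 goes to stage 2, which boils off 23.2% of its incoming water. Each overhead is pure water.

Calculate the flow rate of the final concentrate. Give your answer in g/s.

790.4 g/s

water in feed = 1570×0.690 = 1083.3 g/s.
After stage 1: water left = (1−0.635)×1083.3 = 395.4; stream total = 882.1 g/s.
After stage 2: water left = (1−0.232)×395.4 = 303.67; final concentrate = 790.37 g/s.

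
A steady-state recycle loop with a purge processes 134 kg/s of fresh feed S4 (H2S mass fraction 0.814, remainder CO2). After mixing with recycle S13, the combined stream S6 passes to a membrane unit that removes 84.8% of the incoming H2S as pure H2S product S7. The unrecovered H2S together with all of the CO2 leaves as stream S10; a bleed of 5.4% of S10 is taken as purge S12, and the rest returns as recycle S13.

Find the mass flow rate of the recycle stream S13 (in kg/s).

CO2 enters only via S4 and leaves only via the purge: 134×0.186 = 0.054×(CO2 in S10), and the membrane unit passes all CO2, so CO2 in S6 = CO2 in S10 = 461.56 kg/s.
H2S in S6: m_A = 134×0.814 + (1−0.054)·(1−0.848)·m_A, so m_A = 109.08/0.8562 = 127.39 kg/s.
S10 = (1−0.848)×127.39 + 461.56 = 480.92 kg/s.
Recycle S13 = (1−0.054)×480.92 = 454.95 kg/s.

454.9 kg/s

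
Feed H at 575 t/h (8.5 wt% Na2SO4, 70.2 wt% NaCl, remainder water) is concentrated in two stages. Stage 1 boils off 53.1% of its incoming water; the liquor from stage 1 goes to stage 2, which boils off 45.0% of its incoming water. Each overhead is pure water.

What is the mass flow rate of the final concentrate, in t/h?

water in feed = 575×0.213 = 122.47 t/h.
After stage 1: water left = (1−0.531)×122.47 = 57.441; stream total = 509.97 t/h.
After stage 2: water left = (1−0.450)×57.441 = 31.592; final concentrate = 484.12 t/h.

484.1 t/h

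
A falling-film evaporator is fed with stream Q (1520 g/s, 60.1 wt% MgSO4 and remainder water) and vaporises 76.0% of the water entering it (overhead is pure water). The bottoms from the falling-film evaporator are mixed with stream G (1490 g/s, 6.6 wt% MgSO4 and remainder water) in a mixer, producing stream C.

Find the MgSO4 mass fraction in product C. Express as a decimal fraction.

Vapour removed = 0.760×0.399×1520 = 460.92 g/s; concentrate = 1059.1 g/s.
MgSO4 reaching the mixer = 913.52 (from concentrate) + 1490×0.066 = 1011.9 g/s.
Product flow = 1059.1 + 1490 = 2549.1 g/s; MgSO4 fraction = 0.397.

0.397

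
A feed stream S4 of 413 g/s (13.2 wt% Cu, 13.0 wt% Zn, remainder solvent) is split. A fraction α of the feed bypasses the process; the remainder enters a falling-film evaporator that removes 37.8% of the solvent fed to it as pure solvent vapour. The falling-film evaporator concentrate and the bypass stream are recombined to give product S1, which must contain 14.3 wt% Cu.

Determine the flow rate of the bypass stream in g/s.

299.1 g/s

All 413×0.132 = 54.516 g/s of Cu reaches S1, so S1 = 54.516/0.143 = 381.23 g/s and vapour = 31.769 g/s.
The evaporator receives (1−α)·413 of feed at 0.738 solvent and removes 0.378 of that solvent:
0.378×0.738×(1−α)×413 = 31.769
(1−α) = 31.769/115.21 = 0.2757;  α = 0.7243.
Bypass flow = 0.7243×413 = 299.12 g/s.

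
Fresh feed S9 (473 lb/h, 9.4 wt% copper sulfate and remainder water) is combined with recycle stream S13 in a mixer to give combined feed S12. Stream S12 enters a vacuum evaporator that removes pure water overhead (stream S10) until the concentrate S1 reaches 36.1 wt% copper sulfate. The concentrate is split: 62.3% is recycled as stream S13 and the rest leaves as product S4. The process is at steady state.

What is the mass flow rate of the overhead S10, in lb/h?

349.8 lb/h

Overall copper sulfate balance (none leaves overhead): copper sulfate in fresh feed = copper sulfate in product, i.e. 473×0.094 = (1−0.623)·S1·0.361.
S1 = 44.462/(0.361×0.377) = 326.69 lb/h.
Recycle S13 = 0.623×326.69 = 203.53 lb/h.
Combined feed S12 = 473 + 203.53 = 676.53 lb/h.
Overhead S10 = S12 − S1 = 676.53 − 326.69 = 349.84 lb/h.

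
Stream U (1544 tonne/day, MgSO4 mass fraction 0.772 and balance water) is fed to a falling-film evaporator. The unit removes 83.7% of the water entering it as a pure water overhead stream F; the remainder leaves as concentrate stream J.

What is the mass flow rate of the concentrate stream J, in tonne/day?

1249 tonne/day

water entering = 1544×0.228 = 352.03 tonne/day; overhead removed = 0.837×352.03 = 294.65 tonne/day.
Concentrate = 1544 − 294.65 = 1249.3 tonne/day.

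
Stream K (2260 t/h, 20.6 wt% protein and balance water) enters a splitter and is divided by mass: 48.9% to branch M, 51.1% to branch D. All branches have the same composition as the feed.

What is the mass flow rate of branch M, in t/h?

1105 t/h

Branch M flow = 0.489×2260 = 1105.1 t/h.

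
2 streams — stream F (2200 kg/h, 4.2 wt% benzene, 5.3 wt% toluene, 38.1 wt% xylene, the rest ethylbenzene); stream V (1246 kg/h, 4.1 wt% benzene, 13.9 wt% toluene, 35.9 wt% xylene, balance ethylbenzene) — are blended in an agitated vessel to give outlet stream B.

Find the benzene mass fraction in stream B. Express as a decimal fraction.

Total flow out = 2200 + 1246 = 3446 kg/h.
benzene in = 2200×0.042 + 1246×0.041 = 143.49 kg/h.
benzene mass fraction in B = 143.49/3446 = 0.042.

0.042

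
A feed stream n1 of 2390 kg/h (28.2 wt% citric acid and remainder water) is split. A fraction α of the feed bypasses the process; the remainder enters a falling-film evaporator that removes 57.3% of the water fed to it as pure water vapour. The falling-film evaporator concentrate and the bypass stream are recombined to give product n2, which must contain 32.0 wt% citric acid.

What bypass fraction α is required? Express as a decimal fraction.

All 2390×0.282 = 673.98 kg/h of citric acid reaches n2, so n2 = 673.98/0.320 = 2106.2 kg/h and vapour = 283.81 kg/h.
The evaporator receives (1−α)·2390 of feed at 0.718 water and removes 0.573 of that water:
0.573×0.718×(1−α)×2390 = 283.81
(1−α) = 283.81/983.28 = 0.2886;  α = 0.7114.

0.711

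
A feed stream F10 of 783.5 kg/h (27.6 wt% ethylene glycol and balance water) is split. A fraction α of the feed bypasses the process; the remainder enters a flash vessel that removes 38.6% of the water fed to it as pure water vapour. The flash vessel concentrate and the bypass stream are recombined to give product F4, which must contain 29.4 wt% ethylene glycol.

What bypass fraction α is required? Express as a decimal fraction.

0.781

All 783.5×0.276 = 216.25 kg/h of ethylene glycol reaches F4, so F4 = 216.25/0.294 = 735.53 kg/h and vapour = 47.969 kg/h.
The evaporator receives (1−α)·783.5 of feed at 0.724 water and removes 0.386 of that water:
0.386×0.724×(1−α)×783.5 = 47.969
(1−α) = 47.969/218.96 = 0.2191;  α = 0.7809.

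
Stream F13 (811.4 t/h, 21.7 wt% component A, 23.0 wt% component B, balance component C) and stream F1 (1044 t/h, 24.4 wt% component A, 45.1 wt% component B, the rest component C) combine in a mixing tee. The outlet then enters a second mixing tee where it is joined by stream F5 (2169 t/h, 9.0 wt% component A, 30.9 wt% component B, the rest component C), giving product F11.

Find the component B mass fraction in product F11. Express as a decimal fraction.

0.330

Overall, product flow = 4024.4 t/h.
component B in = 811.4×0.230 + 1044×0.451 + 2169×0.309 = 1327.7 t/h.
component B fraction in F11 = 0.330.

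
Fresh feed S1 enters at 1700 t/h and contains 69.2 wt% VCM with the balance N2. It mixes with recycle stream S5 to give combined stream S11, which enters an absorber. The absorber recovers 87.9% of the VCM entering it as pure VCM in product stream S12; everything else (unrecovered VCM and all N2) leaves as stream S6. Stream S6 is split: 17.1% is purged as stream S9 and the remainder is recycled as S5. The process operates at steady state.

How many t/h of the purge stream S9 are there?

550.7 t/h

N2 enters only via S1 and leaves only via the purge: 1700×0.308 = 0.171×(N2 in S6), and the absorber passes all N2, so N2 in S11 = N2 in S6 = 3062 t/h.
VCM in S11: m_A = 1700×0.692 + (1−0.171)·(1−0.879)·m_A, so m_A = 1176.4/0.8997 = 1307.6 t/h.
S6 = (1−0.879)×1307.6 + 3062 = 3220.2 t/h.
Purge S9 = 0.171×3220.2 = 550.65 t/h.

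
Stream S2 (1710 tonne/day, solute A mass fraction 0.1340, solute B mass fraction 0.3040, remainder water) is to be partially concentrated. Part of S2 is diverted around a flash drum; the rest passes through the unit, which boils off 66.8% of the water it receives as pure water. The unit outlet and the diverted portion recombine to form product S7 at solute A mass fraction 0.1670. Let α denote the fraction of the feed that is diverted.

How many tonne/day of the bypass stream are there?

All 1710×0.134 = 229.14 tonne/day of solute A reaches S7, so S7 = 229.14/0.167 = 1372.1 tonne/day and vapour = 337.9 tonne/day.
The evaporator receives (1−α)·1710 of feed at 0.562 water and removes 0.668 of that water:
0.668×0.562×(1−α)×1710 = 337.9
(1−α) = 337.9/641.96 = 0.5264;  α = 0.4736.
Bypass flow = 0.4736×1710 = 809.92 tonne/day.

809.9 tonne/day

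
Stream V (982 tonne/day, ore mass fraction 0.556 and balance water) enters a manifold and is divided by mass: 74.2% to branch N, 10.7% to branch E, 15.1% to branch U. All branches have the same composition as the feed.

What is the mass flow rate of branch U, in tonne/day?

148.3 tonne/day

Branch U flow = 0.151×982 = 148.28 tonne/day.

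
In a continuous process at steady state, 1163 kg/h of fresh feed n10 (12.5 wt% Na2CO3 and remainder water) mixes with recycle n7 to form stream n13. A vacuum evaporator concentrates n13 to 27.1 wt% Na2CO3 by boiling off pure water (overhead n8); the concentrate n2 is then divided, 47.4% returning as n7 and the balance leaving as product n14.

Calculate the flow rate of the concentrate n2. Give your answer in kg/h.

Overall Na2CO3 balance (none leaves overhead): Na2CO3 in fresh feed = Na2CO3 in product, i.e. 1163×0.125 = (1−0.474)·n2·0.271.
n2 = 145.38/(0.271×0.526) = 1019.8 kg/h.

1020 kg/h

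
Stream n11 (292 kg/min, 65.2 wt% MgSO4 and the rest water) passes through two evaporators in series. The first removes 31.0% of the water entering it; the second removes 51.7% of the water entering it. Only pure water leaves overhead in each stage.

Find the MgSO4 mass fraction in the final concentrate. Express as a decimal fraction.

water in feed = 292×0.348 = 101.62 kg/min.
After stage 1: water left = (1−0.310)×101.62 = 70.115; stream total = 260.5 kg/min.
After stage 2: water left = (1−0.517)×70.115 = 33.866; final concentrate = 224.25 kg/min.
MgSO4 fraction = 190.38/224.25 = 0.8490.

0.8490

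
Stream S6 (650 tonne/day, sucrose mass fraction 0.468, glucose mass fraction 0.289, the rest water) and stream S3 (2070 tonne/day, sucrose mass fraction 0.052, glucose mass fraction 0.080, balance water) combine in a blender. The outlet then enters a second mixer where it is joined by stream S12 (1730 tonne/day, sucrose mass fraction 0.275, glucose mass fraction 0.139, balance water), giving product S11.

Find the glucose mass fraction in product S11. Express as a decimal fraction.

0.133

Overall, product flow = 4450 tonne/day.
glucose in = 650×0.289 + 2070×0.080 + 1730×0.139 = 593.92 tonne/day.
glucose fraction in S11 = 0.133.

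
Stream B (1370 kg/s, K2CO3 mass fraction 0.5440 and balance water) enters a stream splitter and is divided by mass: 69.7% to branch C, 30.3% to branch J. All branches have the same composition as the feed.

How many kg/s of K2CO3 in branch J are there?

225.8 kg/s

Branch J total = 0.303×1370 = 415.11 kg/s.
K2CO3 in J = 0.544×415.11 = 225.82 kg/s.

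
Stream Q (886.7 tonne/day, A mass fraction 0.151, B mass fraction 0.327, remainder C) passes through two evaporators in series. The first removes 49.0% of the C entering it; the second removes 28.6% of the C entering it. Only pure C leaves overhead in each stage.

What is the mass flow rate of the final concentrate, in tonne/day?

C in feed = 886.7×0.522 = 462.86 tonne/day.
After stage 1: C left = (1−0.490)×462.86 = 236.06; stream total = 659.9 tonne/day.
After stage 2: C left = (1−0.286)×236.06 = 168.54; final concentrate = 592.39 tonne/day.

592.4 tonne/day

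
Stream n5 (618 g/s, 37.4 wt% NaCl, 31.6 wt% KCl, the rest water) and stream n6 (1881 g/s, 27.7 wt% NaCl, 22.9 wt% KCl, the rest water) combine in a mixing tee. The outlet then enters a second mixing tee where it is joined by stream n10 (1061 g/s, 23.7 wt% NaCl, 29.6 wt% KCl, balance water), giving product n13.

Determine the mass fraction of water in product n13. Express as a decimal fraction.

Overall, product flow = 3560 g/s.
water in = 618×0.310 + 1881×0.494 + 1061×0.467 = 1616.3 g/s.
water fraction in n13 = 0.4540.

0.4540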